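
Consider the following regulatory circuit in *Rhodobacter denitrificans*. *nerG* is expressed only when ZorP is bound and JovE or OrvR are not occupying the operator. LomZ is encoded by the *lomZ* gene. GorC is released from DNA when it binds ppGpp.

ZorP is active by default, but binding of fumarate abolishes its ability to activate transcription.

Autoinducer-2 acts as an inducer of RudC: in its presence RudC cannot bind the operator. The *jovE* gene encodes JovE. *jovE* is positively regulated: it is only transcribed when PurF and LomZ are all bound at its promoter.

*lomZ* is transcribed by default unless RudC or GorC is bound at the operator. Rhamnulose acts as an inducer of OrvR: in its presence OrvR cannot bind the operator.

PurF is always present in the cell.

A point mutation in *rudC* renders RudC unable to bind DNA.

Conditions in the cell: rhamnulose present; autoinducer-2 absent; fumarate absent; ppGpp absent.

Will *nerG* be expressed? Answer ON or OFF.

ON

PurF is produced constitutively and is active.
RudC is non-functional in this strain, so it has no effect.
ppGpp is absent, so GorC is active.
With repressor GorC bound, *lomZ* is not transcribed.
So LomZ is not produced.
Required activator LomZ is absent, so *jovE* is not transcribed.
So JovE is not produced.
Fumarate is absent, so ZorP is active.
Rhamnulose is present, so OrvR is inactive.
No repressor is bound and ZorP is active, so *nerG* is transcribed.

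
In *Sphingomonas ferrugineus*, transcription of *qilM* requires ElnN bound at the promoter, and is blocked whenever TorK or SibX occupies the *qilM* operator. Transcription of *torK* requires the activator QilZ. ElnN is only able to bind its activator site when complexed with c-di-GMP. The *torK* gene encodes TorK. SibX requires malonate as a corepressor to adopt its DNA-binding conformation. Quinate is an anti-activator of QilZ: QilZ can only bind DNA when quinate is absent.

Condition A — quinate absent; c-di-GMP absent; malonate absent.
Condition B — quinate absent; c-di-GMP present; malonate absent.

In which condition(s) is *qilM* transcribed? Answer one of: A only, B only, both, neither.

Condition A:
Quinate is absent, so QilZ is active.
No repressor is bound and QilZ is active, so *torK* is transcribed.
So TorK is produced and active.
c-di-GMP is absent, so ElnN is inactive.
Malonate is absent, so SibX is inactive.
With repressor TorK bound, *qilM* is not transcribed.
→ *qilM* is OFF in A.
Condition B:
Quinate is absent, so QilZ is active.
No repressor is bound and QilZ is active, so *torK* is transcribed.
So TorK is produced and active.
c-di-GMP is present, so ElnN is active.
Malonate is absent, so SibX is inactive.
With repressor TorK bound, *qilM* is not transcribed.
→ *qilM* is OFF in B.

neither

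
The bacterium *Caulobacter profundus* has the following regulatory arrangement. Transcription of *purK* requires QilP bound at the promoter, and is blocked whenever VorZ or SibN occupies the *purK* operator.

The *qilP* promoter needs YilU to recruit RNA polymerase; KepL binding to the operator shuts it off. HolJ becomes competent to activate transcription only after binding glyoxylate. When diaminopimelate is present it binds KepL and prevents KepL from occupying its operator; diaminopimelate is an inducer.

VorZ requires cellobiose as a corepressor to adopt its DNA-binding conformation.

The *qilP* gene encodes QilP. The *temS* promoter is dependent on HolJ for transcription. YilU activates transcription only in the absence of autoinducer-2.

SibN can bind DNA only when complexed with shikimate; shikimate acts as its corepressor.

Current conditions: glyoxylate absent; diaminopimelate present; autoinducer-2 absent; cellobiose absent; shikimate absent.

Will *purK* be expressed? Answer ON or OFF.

ON

Cellobiose is absent, so VorZ is inactive.
Shikimate is absent, so SibN is inactive.
Autoinducer-2 is absent, so YilU is active.
Diaminopimelate is present, so KepL is inactive.
No repressor is bound and YilU is active, so *qilP* is transcribed.
So QilP is produced and active.
No repressor is bound and QilP is active, so *purK* is transcribed.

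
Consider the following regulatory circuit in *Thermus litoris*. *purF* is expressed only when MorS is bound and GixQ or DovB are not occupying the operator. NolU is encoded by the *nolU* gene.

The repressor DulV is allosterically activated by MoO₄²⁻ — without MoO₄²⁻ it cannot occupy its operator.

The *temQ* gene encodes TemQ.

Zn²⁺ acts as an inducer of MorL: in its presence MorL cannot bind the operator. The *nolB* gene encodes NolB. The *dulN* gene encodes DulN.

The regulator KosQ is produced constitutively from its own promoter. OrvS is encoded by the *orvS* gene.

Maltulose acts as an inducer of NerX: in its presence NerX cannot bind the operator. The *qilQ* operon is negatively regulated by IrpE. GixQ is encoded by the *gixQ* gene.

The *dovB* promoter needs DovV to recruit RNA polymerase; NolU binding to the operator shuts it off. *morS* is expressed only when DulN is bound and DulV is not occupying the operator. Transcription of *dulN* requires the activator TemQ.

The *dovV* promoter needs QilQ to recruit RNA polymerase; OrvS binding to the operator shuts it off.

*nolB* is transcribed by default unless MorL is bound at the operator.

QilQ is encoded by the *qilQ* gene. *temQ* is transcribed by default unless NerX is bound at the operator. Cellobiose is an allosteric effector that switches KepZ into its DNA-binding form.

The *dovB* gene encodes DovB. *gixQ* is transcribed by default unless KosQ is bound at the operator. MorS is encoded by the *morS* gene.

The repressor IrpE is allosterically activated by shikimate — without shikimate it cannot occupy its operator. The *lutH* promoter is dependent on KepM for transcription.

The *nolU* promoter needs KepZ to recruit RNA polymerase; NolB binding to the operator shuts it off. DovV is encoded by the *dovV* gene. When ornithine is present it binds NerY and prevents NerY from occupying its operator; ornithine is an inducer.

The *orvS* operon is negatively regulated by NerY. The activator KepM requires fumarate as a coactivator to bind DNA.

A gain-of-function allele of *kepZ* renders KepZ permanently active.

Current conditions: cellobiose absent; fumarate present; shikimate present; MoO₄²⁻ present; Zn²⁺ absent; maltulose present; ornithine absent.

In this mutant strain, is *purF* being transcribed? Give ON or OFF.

KosQ is produced constitutively and is active.
With repressor KosQ bound, *gixQ* is not transcribed.
So GixQ is not produced.
MoO₄²⁻ is present, so DulV is active.
Maltulose is present, so NerX is inactive.
With no repressor bound, *temQ* is transcribed.
So TemQ is produced and active.
No repressor is bound and TemQ is active, so *dulN* is transcribed.
So DulN is produced and active.
With repressor DulV bound, *morS* is not transcribed.
So MorS is not produced.
Ornithine is absent, so NerY is active.
With repressor NerY bound, *orvS* is not transcribed.
So OrvS is not produced.
Shikimate is present, so IrpE is active.
With repressor IrpE bound, *qilQ* is not transcribed.
So QilQ is not produced.
Required activator QilQ is absent, so *dovV* is not transcribed.
So DovV is not produced.
KepZ is constitutively active in this strain.
Zn²⁺ is absent, so MorL is active.
With repressor MorL bound, *nolB* is not transcribed.
So NolB is not produced.
No repressor is bound and KepZ is active, so *nolU* is transcribed.
So NolU is produced and active.
With repressor NolU bound, *dovB* is not transcribed.
So DovB is not produced.
Required activator MorS is absent, so *purF* is not transcribed.

OFF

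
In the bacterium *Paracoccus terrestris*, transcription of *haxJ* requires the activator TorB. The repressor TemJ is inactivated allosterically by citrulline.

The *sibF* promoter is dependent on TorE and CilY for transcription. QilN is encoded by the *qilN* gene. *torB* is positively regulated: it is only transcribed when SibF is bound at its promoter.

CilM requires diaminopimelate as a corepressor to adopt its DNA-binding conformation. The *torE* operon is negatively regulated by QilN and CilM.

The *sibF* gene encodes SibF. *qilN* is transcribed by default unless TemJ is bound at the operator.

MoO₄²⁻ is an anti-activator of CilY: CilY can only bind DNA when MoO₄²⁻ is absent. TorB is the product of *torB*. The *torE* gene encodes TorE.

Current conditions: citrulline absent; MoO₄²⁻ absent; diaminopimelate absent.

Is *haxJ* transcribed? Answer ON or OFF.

ON

Citrulline is absent, so TemJ is active.
With repressor TemJ bound, *qilN* is not transcribed.
So QilN is not produced.
Diaminopimelate is absent, so CilM is inactive.
With no repressor bound, *torE* is transcribed.
So TorE is produced and active.
MoO₄²⁻ is absent, so CilY is active.
No repressor is bound and TorE and CilY are active, so *sibF* is transcribed.
So SibF is produced and active.
No repressor is bound and SibF is active, so *torB* is transcribed.
So TorB is produced and active.
No repressor is bound and TorB is active, so *haxJ* is transcribed.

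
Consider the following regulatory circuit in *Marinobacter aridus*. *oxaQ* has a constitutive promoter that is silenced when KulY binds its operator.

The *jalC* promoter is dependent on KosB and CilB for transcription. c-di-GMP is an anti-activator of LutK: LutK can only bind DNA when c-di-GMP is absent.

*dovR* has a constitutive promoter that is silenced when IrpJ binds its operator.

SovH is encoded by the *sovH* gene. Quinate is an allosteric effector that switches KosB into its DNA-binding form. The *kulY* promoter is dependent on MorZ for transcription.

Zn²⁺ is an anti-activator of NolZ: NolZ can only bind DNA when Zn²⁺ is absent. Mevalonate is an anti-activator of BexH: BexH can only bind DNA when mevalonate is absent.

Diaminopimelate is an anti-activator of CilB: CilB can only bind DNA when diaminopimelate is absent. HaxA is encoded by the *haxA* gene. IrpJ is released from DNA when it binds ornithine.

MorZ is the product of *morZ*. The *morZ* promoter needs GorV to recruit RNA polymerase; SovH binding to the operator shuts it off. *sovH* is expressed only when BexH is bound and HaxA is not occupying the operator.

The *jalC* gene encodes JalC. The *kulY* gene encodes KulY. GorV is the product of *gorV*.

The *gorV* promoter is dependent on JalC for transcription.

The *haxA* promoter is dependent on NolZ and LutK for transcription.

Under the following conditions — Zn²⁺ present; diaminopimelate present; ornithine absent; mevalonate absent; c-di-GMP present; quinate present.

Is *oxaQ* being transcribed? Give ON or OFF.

ON

Quinate is present, so KosB is active.
Diaminopimelate is present, so CilB is inactive.
Required activator CilB is absent, so *jalC* is not transcribed.
So JalC is not produced.
Required activator JalC is absent, so *gorV* is not transcribed.
So GorV is not produced.
Zn²⁺ is present, so NolZ is inactive.
c-di-GMP is present, so LutK is inactive.
Required activator NolZ is absent, so *haxA* is not transcribed.
So HaxA is not produced.
Mevalonate is absent, so BexH is active.
No repressor is bound and BexH is active, so *sovH* is transcribed.
So SovH is produced and active.
With repressor SovH bound, *morZ* is not transcribed.
So MorZ is not produced.
Required activator MorZ is absent, so *kulY* is not transcribed.
So KulY is not produced.
With no repressor bound, *oxaQ* is transcribed.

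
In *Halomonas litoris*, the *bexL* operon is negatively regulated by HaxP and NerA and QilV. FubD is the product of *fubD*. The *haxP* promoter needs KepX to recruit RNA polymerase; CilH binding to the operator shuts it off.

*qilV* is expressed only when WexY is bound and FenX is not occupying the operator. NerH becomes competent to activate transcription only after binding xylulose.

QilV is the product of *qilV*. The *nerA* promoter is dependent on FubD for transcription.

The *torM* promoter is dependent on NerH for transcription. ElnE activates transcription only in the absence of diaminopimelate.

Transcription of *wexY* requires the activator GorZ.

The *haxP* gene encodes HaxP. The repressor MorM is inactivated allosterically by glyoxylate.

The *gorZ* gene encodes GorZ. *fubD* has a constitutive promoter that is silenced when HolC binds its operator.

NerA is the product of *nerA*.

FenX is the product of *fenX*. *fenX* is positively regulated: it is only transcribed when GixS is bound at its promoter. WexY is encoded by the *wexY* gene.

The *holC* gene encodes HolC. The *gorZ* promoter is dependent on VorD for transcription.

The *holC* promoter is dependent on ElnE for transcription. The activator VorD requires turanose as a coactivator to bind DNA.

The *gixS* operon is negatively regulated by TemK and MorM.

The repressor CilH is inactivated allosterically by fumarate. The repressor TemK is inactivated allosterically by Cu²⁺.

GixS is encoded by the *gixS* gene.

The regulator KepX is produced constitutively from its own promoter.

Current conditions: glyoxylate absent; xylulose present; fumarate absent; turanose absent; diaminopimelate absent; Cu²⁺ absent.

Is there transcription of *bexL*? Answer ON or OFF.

Fumarate is absent, so CilH is active.
KepX is produced constitutively and is active.
With repressor CilH bound, *haxP* is not transcribed.
So HaxP is not produced.
Diaminopimelate is absent, so ElnE is active.
No repressor is bound and ElnE is active, so *holC* is transcribed.
So HolC is produced and active.
With repressor HolC bound, *fubD* is not transcribed.
So FubD is not produced.
Required activator FubD is absent, so *nerA* is not transcribed.
So NerA is not produced.
Cu²⁺ is absent, so TemK is active.
Glyoxylate is absent, so MorM is active.
With repressor TemK bound, *gixS* is not transcribed.
So GixS is not produced.
Required activator GixS is absent, so *fenX* is not transcribed.
So FenX is not produced.
Turanose is absent, so VorD is inactive.
Required activator VorD is absent, so *gorZ* is not transcribed.
So GorZ is not produced.
Required activator GorZ is absent, so *wexY* is not transcribed.
So WexY is not produced.
Required activator WexY is absent, so *qilV* is not transcribed.
So QilV is not produced.
With no repressor bound, *bexL* is transcribed.

ON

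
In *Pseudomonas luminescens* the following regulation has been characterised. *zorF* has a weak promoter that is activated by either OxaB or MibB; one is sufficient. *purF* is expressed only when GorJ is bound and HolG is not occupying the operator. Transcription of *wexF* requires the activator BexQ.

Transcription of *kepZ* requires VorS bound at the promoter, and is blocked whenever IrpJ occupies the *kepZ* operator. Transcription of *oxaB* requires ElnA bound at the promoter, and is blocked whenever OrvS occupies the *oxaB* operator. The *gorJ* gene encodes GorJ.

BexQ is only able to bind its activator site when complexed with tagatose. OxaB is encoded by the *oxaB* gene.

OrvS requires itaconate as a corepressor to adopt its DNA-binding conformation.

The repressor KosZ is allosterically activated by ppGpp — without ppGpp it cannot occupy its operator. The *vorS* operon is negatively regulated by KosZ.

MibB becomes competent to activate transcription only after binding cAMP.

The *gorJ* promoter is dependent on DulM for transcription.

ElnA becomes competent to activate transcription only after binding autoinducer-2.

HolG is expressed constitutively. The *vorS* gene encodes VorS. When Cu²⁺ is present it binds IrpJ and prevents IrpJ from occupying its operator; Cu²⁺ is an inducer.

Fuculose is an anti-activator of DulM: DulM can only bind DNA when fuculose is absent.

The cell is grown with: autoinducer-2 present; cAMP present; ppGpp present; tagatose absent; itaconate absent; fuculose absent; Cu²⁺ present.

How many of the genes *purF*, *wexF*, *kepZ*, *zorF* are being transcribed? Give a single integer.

1

Fuculose is absent, so DulM is active.
No repressor is bound and DulM is active, so *gorJ* is transcribed.
So GorJ is produced and active.
HolG is produced constitutively and is active.
With repressor HolG bound, *purF* is not transcribed.
→ *purF* is OFF.
Tagatose is absent, so BexQ is inactive.
Required activator BexQ is absent, so *wexF* is not transcribed.
→ *wexF* is OFF.
ppGpp is present, so KosZ is active.
With repressor KosZ bound, *vorS* is not transcribed.
So VorS is not produced.
Cu²⁺ is present, so IrpJ is inactive.
Required activator VorS is absent, so *kepZ* is not transcribed.
→ *kepZ* is OFF.
Autoinducer-2 is present, so ElnA is active.
Itaconate is absent, so OrvS is inactive.
No repressor is bound and ElnA is active, so *oxaB* is transcribed.
So OxaB is produced and active.
cAMP is present, so MibB is active.
Activator OxaB is present, so *zorF* is transcribed.
→ *zorF* is ON.
1 of the 4 genes is transcribed.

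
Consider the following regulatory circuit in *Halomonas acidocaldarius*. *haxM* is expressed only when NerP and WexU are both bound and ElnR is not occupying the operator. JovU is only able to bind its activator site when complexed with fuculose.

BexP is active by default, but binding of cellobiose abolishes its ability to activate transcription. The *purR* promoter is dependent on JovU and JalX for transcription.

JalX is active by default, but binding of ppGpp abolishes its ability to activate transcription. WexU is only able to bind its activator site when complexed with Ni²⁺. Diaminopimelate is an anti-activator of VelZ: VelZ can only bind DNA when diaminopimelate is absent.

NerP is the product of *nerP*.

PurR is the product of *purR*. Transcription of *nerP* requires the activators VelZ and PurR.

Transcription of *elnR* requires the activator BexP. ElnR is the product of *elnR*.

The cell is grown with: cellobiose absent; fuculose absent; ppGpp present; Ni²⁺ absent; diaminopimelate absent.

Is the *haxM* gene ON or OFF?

OFF

Cellobiose is absent, so BexP is active.
No repressor is bound and BexP is active, so *elnR* is transcribed.
So ElnR is produced and active.
Diaminopimelate is absent, so VelZ is active.
Fuculose is absent, so JovU is inactive.
ppGpp is present, so JalX is inactive.
Required activator JovU is absent, so *purR* is not transcribed.
So PurR is not produced.
Required activator PurR is absent, so *nerP* is not transcribed.
So NerP is not produced.
Ni²⁺ is absent, so WexU is inactive.
With repressor ElnR bound, *haxM* is not transcribed.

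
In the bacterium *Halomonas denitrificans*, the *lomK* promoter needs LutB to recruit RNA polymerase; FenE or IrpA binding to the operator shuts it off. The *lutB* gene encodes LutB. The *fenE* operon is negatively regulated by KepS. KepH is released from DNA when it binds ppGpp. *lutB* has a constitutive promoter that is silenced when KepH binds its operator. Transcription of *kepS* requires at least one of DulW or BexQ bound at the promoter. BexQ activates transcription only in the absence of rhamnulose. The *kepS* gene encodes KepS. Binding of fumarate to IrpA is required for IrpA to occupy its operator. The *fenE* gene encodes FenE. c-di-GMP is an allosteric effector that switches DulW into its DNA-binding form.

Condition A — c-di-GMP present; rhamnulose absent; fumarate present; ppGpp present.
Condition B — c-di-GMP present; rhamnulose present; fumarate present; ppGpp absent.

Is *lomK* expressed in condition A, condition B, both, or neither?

Condition A:
c-di-GMP is present, so DulW is active.
Rhamnulose is absent, so BexQ is active.
Activator DulW is present, so *kepS* is transcribed.
So KepS is produced and active.
With repressor KepS bound, *fenE* is not transcribed.
So FenE is not produced.
Fumarate is present, so IrpA is active.
ppGpp is present, so KepH is inactive.
With no repressor bound, *lutB* is transcribed.
So LutB is produced and active.
With repressor IrpA bound, *lomK* is not transcribed.
→ *lomK* is OFF in A.
Condition B:
c-di-GMP is present, so DulW is active.
Rhamnulose is present, so BexQ is inactive.
Activator DulW is present, so *kepS* is transcribed.
So KepS is produced and active.
With repressor KepS bound, *fenE* is not transcribed.
So FenE is not produced.
Fumarate is present, so IrpA is active.
ppGpp is absent, so KepH is active.
With repressor KepH bound, *lutB* is not transcribed.
So LutB is not produced.
With repressor IrpA bound, *lomK* is not transcribed.
→ *lomK* is OFF in B.

neither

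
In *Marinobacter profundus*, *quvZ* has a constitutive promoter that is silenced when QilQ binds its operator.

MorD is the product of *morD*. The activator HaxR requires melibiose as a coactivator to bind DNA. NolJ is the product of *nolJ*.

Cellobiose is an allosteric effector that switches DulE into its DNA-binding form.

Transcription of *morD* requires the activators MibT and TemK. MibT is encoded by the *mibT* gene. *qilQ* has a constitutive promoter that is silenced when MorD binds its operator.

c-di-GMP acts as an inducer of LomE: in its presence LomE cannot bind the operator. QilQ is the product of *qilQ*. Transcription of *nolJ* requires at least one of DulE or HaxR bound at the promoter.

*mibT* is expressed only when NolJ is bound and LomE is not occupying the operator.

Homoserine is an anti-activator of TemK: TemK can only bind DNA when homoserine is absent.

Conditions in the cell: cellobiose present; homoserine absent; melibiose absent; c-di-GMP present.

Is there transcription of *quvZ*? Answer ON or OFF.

Cellobiose is present, so DulE is active.
Melibiose is absent, so HaxR is inactive.
Activator DulE is present, so *nolJ* is transcribed.
So NolJ is produced and active.
c-di-GMP is present, so LomE is inactive.
No repressor is bound and NolJ is active, so *mibT* is transcribed.
So MibT is produced and active.
Homoserine is absent, so TemK is active.
No repressor is bound and MibT and TemK are active, so *morD* is transcribed.
So MorD is produced and active.
With repressor MorD bound, *qilQ* is not transcribed.
So QilQ is not produced.
With no repressor bound, *quvZ* is transcribed.

ON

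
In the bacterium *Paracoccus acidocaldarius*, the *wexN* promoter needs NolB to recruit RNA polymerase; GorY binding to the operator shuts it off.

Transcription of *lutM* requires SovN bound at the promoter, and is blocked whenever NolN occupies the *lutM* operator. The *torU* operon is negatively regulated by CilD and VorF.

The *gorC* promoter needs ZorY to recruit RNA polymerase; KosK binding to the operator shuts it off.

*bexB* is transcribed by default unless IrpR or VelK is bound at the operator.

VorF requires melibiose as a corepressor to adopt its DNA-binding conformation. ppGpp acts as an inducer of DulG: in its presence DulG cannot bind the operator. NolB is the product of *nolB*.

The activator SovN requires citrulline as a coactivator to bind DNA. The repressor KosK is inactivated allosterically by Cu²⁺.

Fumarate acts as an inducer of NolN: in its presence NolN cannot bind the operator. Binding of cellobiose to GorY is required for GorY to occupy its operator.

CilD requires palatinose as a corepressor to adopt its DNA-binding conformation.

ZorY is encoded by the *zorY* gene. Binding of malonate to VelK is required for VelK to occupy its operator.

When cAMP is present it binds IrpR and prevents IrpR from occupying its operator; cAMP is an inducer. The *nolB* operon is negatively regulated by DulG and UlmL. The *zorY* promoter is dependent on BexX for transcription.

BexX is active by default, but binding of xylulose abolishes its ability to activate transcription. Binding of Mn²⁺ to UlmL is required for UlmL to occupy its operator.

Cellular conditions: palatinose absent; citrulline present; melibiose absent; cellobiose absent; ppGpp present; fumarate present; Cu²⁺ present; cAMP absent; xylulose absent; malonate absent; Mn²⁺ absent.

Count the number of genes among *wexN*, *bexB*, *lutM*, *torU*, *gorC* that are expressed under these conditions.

ppGpp is present, so DulG is inactive.
Mn²⁺ is absent, so UlmL is inactive.
With no repressor bound, *nolB* is transcribed.
So NolB is produced and active.
Cellobiose is absent, so GorY is inactive.
No repressor is bound and NolB is active, so *wexN* is transcribed.
→ *wexN* is ON.
cAMP is absent, so IrpR is active.
Malonate is absent, so VelK is inactive.
With repressor IrpR bound, *bexB* is not transcribed.
→ *bexB* is OFF.
Fumarate is present, so NolN is inactive.
Citrulline is present, so SovN is active.
No repressor is bound and SovN is active, so *lutM* is transcribed.
→ *lutM* is ON.
Palatinose is absent, so CilD is inactive.
Melibiose is absent, so VorF is inactive.
With no repressor bound, *torU* is transcribed.
→ *torU* is ON.
Cu²⁺ is present, so KosK is inactive.
Xylulose is absent, so BexX is active.
No repressor is bound and BexX is active, so *zorY* is transcribed.
So ZorY is produced and active.
No repressor is bound and ZorY is active, so *gorC* is transcribed.
→ *gorC* is ON.
4 of the 5 genes are transcribed.

4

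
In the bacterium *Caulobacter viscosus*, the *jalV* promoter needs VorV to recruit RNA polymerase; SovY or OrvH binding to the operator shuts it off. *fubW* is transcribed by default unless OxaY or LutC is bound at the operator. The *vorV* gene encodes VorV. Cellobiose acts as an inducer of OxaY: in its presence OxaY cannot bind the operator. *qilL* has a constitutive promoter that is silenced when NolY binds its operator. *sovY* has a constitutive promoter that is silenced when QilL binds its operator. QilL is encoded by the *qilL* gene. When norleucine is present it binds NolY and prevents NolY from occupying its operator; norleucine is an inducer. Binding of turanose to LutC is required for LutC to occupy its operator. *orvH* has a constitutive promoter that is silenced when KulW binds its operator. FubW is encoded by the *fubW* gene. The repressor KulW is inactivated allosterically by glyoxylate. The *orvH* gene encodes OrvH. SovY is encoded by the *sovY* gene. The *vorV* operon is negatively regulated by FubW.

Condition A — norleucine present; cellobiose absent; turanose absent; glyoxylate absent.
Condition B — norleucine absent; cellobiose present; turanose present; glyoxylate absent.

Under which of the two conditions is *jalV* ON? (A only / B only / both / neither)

Condition A:
Norleucine is present, so NolY is inactive.
With no repressor bound, *qilL* is transcribed.
So QilL is produced and active.
With repressor QilL bound, *sovY* is not transcribed.
So SovY is not produced.
Cellobiose is absent, so OxaY is active.
Turanose is absent, so LutC is inactive.
With repressor OxaY bound, *fubW* is not transcribed.
So FubW is not produced.
With no repressor bound, *vorV* is transcribed.
So VorV is produced and active.
Glyoxylate is absent, so KulW is active.
With repressor KulW bound, *orvH* is not transcribed.
So OrvH is not produced.
No repressor is bound and VorV is active, so *jalV* is transcribed.
→ *jalV* is ON in A.
Condition B:
Norleucine is absent, so NolY is active.
With repressor NolY bound, *qilL* is not transcribed.
So QilL is not produced.
With no repressor bound, *sovY* is transcribed.
So SovY is produced and active.
Cellobiose is present, so OxaY is inactive.
Turanose is present, so LutC is active.
With repressor LutC bound, *fubW* is not transcribed.
So FubW is not produced.
With no repressor bound, *vorV* is transcribed.
So VorV is produced and active.
Glyoxylate is absent, so KulW is active.
With repressor KulW bound, *orvH* is not transcribed.
So OrvH is not produced.
With repressor SovY bound, *jalV* is not transcribed.
→ *jalV* is OFF in B.

A only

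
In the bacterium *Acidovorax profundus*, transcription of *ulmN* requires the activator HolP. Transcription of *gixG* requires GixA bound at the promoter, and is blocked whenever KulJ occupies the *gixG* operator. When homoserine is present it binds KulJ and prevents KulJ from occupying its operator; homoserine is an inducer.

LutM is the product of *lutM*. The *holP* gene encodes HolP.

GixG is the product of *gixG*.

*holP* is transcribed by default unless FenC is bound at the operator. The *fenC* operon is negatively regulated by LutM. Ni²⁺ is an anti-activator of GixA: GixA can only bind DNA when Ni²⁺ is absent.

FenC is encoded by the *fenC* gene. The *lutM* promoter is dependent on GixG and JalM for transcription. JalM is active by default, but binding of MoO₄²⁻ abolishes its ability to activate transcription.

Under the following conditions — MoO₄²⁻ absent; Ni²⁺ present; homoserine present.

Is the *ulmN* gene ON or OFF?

OFF

Ni²⁺ is present, so GixA is inactive.
Homoserine is present, so KulJ is inactive.
Required activator GixA is absent, so *gixG* is not transcribed.
So GixG is not produced.
MoO₄²⁻ is absent, so JalM is active.
Required activator GixG is absent, so *lutM* is not transcribed.
So LutM is not produced.
With no repressor bound, *fenC* is transcribed.
So FenC is produced and active.
With repressor FenC bound, *holP* is not transcribed.
So HolP is not produced.
Required activator HolP is absent, so *ulmN* is not transcribed.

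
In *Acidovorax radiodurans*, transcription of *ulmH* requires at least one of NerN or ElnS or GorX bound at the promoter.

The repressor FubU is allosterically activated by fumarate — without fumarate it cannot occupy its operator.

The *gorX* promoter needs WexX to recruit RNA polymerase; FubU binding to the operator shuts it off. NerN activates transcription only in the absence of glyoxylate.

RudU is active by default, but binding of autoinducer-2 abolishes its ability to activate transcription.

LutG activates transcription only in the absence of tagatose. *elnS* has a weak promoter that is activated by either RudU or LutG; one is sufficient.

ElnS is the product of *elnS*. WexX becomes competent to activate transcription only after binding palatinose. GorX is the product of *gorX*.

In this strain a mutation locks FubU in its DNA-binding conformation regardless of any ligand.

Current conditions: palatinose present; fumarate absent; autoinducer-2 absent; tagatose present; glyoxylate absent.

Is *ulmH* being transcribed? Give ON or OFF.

ON

Glyoxylate is absent, so NerN is active.
Autoinducer-2 is absent, so RudU is active.
Tagatose is present, so LutG is inactive.
Activator RudU is present, so *elnS* is transcribed.
So ElnS is produced and active.
FubU is constitutively active in this strain.
Palatinose is present, so WexX is active.
With repressor FubU bound, *gorX* is not transcribed.
So GorX is not produced.
Activator NerN is present, so *ulmH* is transcribed.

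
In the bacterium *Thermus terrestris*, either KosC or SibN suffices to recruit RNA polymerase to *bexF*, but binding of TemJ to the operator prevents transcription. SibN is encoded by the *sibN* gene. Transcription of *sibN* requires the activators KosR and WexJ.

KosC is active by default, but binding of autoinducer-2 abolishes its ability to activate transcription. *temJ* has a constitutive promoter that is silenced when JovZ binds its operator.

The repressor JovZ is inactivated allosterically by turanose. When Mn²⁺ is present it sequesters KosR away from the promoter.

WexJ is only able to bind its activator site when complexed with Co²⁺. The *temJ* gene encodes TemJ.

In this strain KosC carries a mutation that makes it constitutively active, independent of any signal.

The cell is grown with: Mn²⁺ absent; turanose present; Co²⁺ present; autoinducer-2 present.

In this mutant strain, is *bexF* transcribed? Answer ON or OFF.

OFF

Turanose is present, so JovZ is inactive.
With no repressor bound, *temJ* is transcribed.
So TemJ is produced and active.
KosC is constitutively active in this strain.
Mn²⁺ is absent, so KosR is active.
Co²⁺ is present, so WexJ is active.
No repressor is bound and KosR and WexJ are active, so *sibN* is transcribed.
So SibN is produced and active.
With repressor TemJ bound, *bexF* is not transcribed.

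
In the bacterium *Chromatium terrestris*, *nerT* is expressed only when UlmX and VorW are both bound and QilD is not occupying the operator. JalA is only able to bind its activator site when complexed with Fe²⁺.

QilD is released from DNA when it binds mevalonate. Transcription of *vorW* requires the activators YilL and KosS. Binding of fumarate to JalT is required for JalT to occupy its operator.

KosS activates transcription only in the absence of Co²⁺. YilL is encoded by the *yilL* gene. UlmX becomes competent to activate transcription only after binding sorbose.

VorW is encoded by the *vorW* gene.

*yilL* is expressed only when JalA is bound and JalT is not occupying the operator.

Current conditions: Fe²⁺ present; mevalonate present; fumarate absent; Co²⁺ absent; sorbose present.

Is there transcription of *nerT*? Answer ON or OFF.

Sorbose is present, so UlmX is active.
Mevalonate is present, so QilD is inactive.
Fe²⁺ is present, so JalA is active.
Fumarate is absent, so JalT is inactive.
No repressor is bound and JalA is active, so *yilL* is transcribed.
So YilL is produced and active.
Co²⁺ is absent, so KosS is active.
No repressor is bound and YilL and KosS are active, so *vorW* is transcribed.
So VorW is produced and active.
No repressor is bound and UlmX and VorW are active, so *nerT* is transcribed.

ON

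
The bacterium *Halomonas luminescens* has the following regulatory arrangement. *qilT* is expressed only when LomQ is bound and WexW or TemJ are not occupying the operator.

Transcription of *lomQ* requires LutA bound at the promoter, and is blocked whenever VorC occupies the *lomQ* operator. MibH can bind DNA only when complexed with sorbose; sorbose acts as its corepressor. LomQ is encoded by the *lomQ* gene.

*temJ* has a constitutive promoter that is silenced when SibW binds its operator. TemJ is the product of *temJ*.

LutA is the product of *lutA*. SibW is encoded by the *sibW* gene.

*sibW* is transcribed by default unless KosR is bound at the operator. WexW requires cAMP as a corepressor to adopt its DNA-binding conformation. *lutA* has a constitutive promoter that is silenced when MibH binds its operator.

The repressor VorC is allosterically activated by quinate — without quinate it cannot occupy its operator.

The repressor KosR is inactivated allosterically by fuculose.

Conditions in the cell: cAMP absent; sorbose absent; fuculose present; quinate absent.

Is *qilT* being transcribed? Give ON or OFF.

ON

cAMP is absent, so WexW is inactive.
Quinate is absent, so VorC is inactive.
Sorbose is absent, so MibH is inactive.
With no repressor bound, *lutA* is transcribed.
So LutA is produced and active.
No repressor is bound and LutA is active, so *lomQ* is transcribed.
So LomQ is produced and active.
Fuculose is present, so KosR is inactive.
With no repressor bound, *sibW* is transcribed.
So SibW is produced and active.
With repressor SibW bound, *temJ* is not transcribed.
So TemJ is not produced.
No repressor is bound and LomQ is active, so *qilT* is transcribed.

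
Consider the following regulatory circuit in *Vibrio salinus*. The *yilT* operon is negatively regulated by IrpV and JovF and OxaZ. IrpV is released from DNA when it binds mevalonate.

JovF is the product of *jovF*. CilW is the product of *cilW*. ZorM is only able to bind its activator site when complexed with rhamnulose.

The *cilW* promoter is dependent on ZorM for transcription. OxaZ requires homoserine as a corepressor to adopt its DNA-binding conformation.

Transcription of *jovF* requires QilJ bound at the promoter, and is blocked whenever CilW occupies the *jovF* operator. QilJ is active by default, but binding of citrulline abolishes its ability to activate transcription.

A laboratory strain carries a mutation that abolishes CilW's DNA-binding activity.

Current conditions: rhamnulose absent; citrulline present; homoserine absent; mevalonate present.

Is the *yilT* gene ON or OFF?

Mevalonate is present, so IrpV is inactive.
CilW is non-functional in this strain, so it has no effect.
Citrulline is present, so QilJ is inactive.
Required activator QilJ is absent, so *jovF* is not transcribed.
So JovF is not produced.
Homoserine is absent, so OxaZ is inactive.
With no repressor bound, *yilT* is transcribed.

ON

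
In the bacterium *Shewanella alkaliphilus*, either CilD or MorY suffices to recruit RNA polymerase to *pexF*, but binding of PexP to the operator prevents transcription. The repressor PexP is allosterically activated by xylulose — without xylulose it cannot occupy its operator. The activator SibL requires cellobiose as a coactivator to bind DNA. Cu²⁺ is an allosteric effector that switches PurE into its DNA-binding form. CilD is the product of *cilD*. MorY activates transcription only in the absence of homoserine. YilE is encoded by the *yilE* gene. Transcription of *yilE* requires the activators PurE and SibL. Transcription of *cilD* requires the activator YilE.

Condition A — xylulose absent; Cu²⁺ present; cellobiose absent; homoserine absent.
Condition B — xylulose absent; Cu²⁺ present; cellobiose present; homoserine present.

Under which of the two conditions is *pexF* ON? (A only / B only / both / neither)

both

Condition A:
Xylulose is absent, so PexP is inactive.
Cu²⁺ is present, so PurE is active.
Cellobiose is absent, so SibL is inactive.
Required activator SibL is absent, so *yilE* is not transcribed.
So YilE is not produced.
Required activator YilE is absent, so *cilD* is not transcribed.
So CilD is not produced.
Homoserine is absent, so MorY is active.
Activator MorY is present, so *pexF* is transcribed.
→ *pexF* is ON in A.
Condition B:
Xylulose is absent, so PexP is inactive.
Cu²⁺ is present, so PurE is active.
Cellobiose is present, so SibL is active.
No repressor is bound and PurE and SibL are active, so *yilE* is transcribed.
So YilE is produced and active.
No repressor is bound and YilE is active, so *cilD* is transcribed.
So CilD is produced and active.
Homoserine is present, so MorY is inactive.
Activator CilD is present, so *pexF* is transcribed.
→ *pexF* is ON in B.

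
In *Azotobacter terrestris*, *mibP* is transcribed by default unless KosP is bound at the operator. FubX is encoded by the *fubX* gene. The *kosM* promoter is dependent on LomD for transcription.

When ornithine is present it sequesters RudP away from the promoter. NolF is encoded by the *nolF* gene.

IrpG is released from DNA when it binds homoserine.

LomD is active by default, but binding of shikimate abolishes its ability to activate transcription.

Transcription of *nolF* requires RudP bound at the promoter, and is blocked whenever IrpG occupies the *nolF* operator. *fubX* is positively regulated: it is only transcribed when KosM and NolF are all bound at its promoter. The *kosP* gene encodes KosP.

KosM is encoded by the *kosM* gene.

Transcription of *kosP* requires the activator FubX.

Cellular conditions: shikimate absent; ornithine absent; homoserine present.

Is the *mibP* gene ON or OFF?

OFF

Shikimate is absent, so LomD is active.
No repressor is bound and LomD is active, so *kosM* is transcribed.
So KosM is produced and active.
Ornithine is absent, so RudP is active.
Homoserine is present, so IrpG is inactive.
No repressor is bound and RudP is active, so *nolF* is transcribed.
So NolF is produced and active.
No repressor is bound and KosM and NolF are active, so *fubX* is transcribed.
So FubX is produced and active.
No repressor is bound and FubX is active, so *kosP* is transcribed.
So KosP is produced and active.
With repressor KosP bound, *mibP* is not transcribed.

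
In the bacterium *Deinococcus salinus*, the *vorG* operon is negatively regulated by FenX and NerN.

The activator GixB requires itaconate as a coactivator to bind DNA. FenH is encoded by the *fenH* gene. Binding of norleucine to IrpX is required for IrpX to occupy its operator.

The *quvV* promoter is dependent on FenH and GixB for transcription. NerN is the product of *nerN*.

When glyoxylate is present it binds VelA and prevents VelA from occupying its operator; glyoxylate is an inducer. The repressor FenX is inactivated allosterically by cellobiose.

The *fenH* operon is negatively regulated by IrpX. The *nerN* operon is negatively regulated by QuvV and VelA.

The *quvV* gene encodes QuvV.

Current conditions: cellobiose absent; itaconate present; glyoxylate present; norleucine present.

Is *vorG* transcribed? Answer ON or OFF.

OFF

Cellobiose is absent, so FenX is active.
Norleucine is present, so IrpX is active.
With repressor IrpX bound, *fenH* is not transcribed.
So FenH is not produced.
Itaconate is present, so GixB is active.
Required activator FenH is absent, so *quvV* is not transcribed.
So QuvV is not produced.
Glyoxylate is present, so VelA is inactive.
With no repressor bound, *nerN* is transcribed.
So NerN is produced and active.
With repressor FenX bound, *vorG* is not transcribed.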